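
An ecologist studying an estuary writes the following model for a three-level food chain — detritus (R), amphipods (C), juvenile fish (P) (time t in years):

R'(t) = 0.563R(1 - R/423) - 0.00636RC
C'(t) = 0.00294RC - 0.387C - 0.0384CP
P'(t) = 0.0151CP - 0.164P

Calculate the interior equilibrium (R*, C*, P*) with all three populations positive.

R* ≈ 371, C* ≈ 10.9, P* ≈ 18.3

From dP/dt = 0: 0.0151C* = 0.164, so C* = 10.9.
From dR/dt = 0: 0.563(1 - R*/423) = 0.00636·10.9, giving R* = 423·(1 - 0.123) = 371.
From dC/dt = 0: 0.00294·371 - 0.387 = 0.0384P*, so P* = 0.704/0.0384 = 18.3.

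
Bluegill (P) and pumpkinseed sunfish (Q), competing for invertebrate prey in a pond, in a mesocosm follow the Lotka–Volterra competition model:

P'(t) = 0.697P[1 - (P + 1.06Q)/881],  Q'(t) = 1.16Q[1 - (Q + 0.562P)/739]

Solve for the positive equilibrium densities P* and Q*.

P* ≈ 242, Q* ≈ 603

Setting both brackets to zero gives the nullclines P + 1.06Q = 881 and 0.562P + Q = 739.
Substituting Q = 739 - 0.562P into the first: P(1 - 1.06·0.562) = 881 - 1.06·739.
So P* = 97.7/0.404 = 242, and then Q* = 739 - 0.562·242 = 603.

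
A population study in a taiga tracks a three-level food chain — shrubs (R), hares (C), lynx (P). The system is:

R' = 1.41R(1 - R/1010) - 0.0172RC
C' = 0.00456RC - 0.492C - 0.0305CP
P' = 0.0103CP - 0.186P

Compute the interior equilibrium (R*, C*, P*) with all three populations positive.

R* ≈ 788, C* ≈ 18.1, P* ≈ 102

From dP/dt = 0: 0.0103C* = 0.186, so C* = 18.1.
From dR/dt = 0: 1.41(1 - R*/1010) = 0.0172·18.1, giving R* = 1010·(1 - 0.22) = 788.
From dC/dt = 0: 0.00456·788 - 0.492 = 0.0305P*, so P* = 3.1/0.0305 = 102.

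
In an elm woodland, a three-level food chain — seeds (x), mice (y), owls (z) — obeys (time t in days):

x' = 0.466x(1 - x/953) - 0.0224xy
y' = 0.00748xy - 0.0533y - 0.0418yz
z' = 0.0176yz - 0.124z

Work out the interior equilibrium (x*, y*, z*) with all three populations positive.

From dz/dt = 0: 0.0176y* = 0.124, so y* = 7.05.
From dx/dt = 0: 0.466(1 - x*/953) = 0.0224·7.05, giving x* = 953·(1 - 0.339) = 630.
From dy/dt = 0: 0.00748·630 - 0.0533 = 0.0418z*, so z* = 4.66/0.0418 = 112.

x* ≈ 630, y* ≈ 7.05, z* ≈ 112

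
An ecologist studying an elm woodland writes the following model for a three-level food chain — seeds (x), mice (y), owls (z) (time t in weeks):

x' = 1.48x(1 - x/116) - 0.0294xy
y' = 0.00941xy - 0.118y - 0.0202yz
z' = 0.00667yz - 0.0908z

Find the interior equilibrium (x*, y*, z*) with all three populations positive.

x* ≈ 84.6, y* ≈ 13.6, z* ≈ 33.6

From dz/dt = 0: 0.00667y* = 0.0908, so y* = 13.6.
From dx/dt = 0: 1.48(1 - x*/116) = 0.0294·13.6, giving x* = 116·(1 - 0.27) = 84.6.
From dy/dt = 0: 0.00941·84.6 - 0.118 = 0.0202z*, so z* = 0.678/0.0202 = 33.6.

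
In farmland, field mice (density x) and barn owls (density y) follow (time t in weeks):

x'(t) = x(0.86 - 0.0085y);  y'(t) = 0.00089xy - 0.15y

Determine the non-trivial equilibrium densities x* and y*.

x* ≈ 169, y* ≈ 101

Set dy/dt = 0 with y > 0: 0.00089x - 0.15 = 0, so x* = 0.15/0.00089 = 169.
Set dx/dt = 0 with x > 0: 0.86 - 0.0085y = 0, so y* = 0.86/0.0085 = 101.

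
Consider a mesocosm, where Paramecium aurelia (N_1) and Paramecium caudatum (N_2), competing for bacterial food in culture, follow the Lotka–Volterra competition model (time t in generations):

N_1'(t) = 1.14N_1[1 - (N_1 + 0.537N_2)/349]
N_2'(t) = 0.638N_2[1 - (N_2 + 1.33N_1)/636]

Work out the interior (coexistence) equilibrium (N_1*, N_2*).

Setting both brackets to zero gives the nullclines N_1 + 0.537N_2 = 349 and 1.33N_1 + N_2 = 636.
Substituting N_2 = 636 - 1.33N_1 into the first: N_1(1 - 0.537·1.33) = 349 - 0.537·636.
So N_1* = 7.47/0.286 = 26.1, and then N_2* = 636 - 1.33·26.1 = 601.

N_1* ≈ 26.1, N_2* ≈ 601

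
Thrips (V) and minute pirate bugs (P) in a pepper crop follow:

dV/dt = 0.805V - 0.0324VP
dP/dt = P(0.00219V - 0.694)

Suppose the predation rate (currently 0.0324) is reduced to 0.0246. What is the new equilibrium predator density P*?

At the interior fixed point, setting dV/dt = 0 with V > 0 fixes P* = (prey growth rate)/(VP coefficient) — independent of the other coefficients.
With the change, P* = 0.805/0.0246 = 32.7; it rises from 24.8.

P* ≈ 32.7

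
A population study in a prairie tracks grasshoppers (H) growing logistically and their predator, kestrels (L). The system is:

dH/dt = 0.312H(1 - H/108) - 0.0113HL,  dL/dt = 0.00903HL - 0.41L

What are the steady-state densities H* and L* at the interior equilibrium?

From dL/dt = 0 with L > 0: 0.00903H* = 0.41, so H* = 45.4.
Substitute into dH/dt = 0: 0.312(1 - 45.4/108) = 0.0113L*.
The bracket is 0.58, giving L* = 0.181/0.0113 = 16.

H* ≈ 45.4, L* ≈ 16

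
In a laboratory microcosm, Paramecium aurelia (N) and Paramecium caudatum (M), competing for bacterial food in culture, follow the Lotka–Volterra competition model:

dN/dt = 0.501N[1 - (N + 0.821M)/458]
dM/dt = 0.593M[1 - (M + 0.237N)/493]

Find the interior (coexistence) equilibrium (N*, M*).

N* ≈ 66.1, M* ≈ 477

Setting both brackets to zero gives the nullclines N + 0.821M = 458 and 0.237N + M = 493.
Substituting M = 493 - 0.237N into the first: N(1 - 0.821·0.237) = 458 - 0.821·493.
So N* = 53.2/0.805 = 66.1, and then M* = 493 - 0.237·66.1 = 477.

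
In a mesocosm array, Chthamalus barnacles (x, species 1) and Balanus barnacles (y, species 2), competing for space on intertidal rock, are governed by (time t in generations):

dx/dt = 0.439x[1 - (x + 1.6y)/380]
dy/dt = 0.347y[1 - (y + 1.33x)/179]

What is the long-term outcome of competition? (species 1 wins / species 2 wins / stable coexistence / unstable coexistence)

Compare the nullcline intercepts: K1/α12 = 380/1.6 = 238 > K2 = 179; K2/α21 = 179/1.33 = 135 < K1 = 380.
Since the inequalities point opposite ways, species 1 can invade but species 2 cannot.

species 1 excludes species 2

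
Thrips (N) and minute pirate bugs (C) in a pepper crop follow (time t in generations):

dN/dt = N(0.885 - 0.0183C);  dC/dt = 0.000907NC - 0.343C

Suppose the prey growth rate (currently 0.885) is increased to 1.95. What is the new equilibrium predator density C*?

At the interior fixed point, setting dN/dt = 0 with N > 0 fixes C* = (prey growth rate)/(NC coefficient) — independent of the other coefficients.
With the change, C* = 1.95/0.0183 = 107; it rises from 48.4.

C* ≈ 107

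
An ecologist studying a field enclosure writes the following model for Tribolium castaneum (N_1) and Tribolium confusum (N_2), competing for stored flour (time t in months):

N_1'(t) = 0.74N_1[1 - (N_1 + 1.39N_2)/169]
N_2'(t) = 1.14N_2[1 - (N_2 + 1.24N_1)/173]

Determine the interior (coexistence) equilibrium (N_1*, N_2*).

Setting both brackets to zero gives the nullclines N_1 + 1.39N_2 = 169 and 1.24N_1 + N_2 = 173.
Substituting N_2 = 173 - 1.24N_1 into the first: N_1(1 - 1.39·1.24) = 169 - 1.39·173.
So N_1* = -71.5/-0.724 = 98.8, and then N_2* = 173 - 1.24·98.8 = 50.5.

N_1* ≈ 98.8, N_2* ≈ 50.5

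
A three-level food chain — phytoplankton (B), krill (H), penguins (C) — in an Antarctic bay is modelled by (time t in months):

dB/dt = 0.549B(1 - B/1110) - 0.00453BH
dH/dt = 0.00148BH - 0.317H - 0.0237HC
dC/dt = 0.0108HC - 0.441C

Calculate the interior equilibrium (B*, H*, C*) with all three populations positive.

From dC/dt = 0: 0.0108H* = 0.441, so H* = 40.8.
From dB/dt = 0: 0.549(1 - B*/1110) = 0.00453·40.8, giving B* = 1110·(1 - 0.337) = 736.
From dH/dt = 0: 0.00148·736 - 0.317 = 0.0237C*, so C* = 0.772/0.0237 = 32.6.

B* ≈ 736, H* ≈ 40.8, C* ≈ 32.6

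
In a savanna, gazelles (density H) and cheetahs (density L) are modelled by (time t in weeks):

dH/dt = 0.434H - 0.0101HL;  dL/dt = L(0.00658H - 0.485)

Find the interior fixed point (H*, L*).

Set dL/dt = 0 with L > 0: 0.00658H - 0.485 = 0, so H* = 0.485/0.00658 = 73.7.
Set dH/dt = 0 with H > 0: 0.434 - 0.0101L = 0, so L* = 0.434/0.0101 = 43.

H* ≈ 73.7, L* ≈ 43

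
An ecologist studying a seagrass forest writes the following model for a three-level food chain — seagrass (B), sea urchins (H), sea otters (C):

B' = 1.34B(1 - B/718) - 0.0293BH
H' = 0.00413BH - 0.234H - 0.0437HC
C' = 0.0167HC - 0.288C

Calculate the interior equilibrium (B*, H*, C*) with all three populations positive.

B* ≈ 447, H* ≈ 17.2, C* ≈ 36.9

From dC/dt = 0: 0.0167H* = 0.288, so H* = 17.2.
From dB/dt = 0: 1.34(1 - B*/718) = 0.0293·17.2, giving B* = 718·(1 - 0.377) = 447.
From dH/dt = 0: 0.00413·447 - 0.234 = 0.0437C*, so C* = 1.61/0.0437 = 36.9.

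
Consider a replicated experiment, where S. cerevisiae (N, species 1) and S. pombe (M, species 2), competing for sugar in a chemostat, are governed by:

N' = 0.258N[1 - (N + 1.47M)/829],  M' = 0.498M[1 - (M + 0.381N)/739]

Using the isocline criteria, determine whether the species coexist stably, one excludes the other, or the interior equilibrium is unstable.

species 2 excludes species 1

Compare the nullcline intercepts: K1/α12 = 829/1.47 = 564 < K2 = 739; K2/α21 = 739/0.381 = 1940 > K1 = 829.
Since the inequalities point opposite ways, species 2 can invade but species 1 cannot.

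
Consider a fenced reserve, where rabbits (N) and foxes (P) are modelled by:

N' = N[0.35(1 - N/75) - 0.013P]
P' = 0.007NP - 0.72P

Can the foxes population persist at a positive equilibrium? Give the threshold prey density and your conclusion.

Threshold N = 103; K < 103, so no, the predator goes extinct.

The predator equation gives dP/dt > 0 only when N > 0.72/0.007 = 103.
Without the predator, N → K = 75. Since 75 < 103, the predator cannot invade.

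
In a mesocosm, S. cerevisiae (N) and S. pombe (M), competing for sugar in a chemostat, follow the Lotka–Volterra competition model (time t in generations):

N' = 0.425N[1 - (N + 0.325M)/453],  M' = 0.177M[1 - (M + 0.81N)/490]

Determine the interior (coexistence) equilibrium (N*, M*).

Setting both brackets to zero gives the nullclines N + 0.325M = 453 and 0.81N + M = 490.
Substituting M = 490 - 0.81N into the first: N(1 - 0.325·0.81) = 453 - 0.325·490.
So N* = 294/0.737 = 399, and then M* = 490 - 0.81·399 = 167.

N* ≈ 399, M* ≈ 167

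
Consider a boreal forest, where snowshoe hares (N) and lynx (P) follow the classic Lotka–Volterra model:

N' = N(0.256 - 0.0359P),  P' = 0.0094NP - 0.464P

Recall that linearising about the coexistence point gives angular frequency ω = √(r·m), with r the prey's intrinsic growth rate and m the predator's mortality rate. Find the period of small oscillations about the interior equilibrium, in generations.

T ≈ 18.2 generations

Here r = 0.256 and m = 0.464, so r·m = 0.119.
ω = √0.119 = 0.345 per generation, hence T = 2π/ω ≈ 18.2 generations.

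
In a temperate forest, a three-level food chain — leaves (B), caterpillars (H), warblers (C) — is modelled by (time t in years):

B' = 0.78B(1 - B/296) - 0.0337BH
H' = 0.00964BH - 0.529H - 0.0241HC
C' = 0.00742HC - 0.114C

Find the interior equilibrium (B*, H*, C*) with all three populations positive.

From dC/dt = 0: 0.00742H* = 0.114, so H* = 15.4.
From dB/dt = 0: 0.78(1 - B*/296) = 0.0337·15.4, giving B* = 296·(1 - 0.664) = 99.5.
From dH/dt = 0: 0.00964·99.5 - 0.529 = 0.0241C*, so C* = 0.43/0.0241 = 17.9.

B* ≈ 99.5, H* ≈ 15.4, C* ≈ 17.9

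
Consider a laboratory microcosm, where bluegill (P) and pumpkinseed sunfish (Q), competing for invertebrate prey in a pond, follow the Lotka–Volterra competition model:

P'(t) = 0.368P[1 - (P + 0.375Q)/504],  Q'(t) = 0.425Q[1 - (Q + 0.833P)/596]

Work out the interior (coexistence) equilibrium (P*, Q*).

P* ≈ 408, Q* ≈ 256

Setting both brackets to zero gives the nullclines P + 0.375Q = 504 and 0.833P + Q = 596.
Substituting Q = 596 - 0.833P into the first: P(1 - 0.375·0.833) = 504 - 0.375·596.
So P* = 280/0.688 = 408, and then Q* = 596 - 0.833·408 = 256.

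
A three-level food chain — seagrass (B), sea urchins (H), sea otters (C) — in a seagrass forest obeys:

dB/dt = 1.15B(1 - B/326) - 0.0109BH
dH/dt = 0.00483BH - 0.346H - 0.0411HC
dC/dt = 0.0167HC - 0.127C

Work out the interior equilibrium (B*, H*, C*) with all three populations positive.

From dC/dt = 0: 0.0167H* = 0.127, so H* = 7.6.
From dB/dt = 0: 1.15(1 - B*/326) = 0.0109·7.6, giving B* = 326·(1 - 0.0721) = 303.
From dH/dt = 0: 0.00483·303 - 0.346 = 0.0411C*, so C* = 1.12/0.0411 = 27.1.

B* ≈ 303, H* ≈ 7.6, C* ≈ 27.1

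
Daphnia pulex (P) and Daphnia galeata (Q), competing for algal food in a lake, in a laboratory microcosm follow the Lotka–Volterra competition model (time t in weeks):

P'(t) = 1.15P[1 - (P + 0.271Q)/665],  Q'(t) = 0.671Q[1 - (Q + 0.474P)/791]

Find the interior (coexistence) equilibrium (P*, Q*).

P* ≈ 517, Q* ≈ 546

Setting both brackets to zero gives the nullclines P + 0.271Q = 665 and 0.474P + Q = 791.
Substituting Q = 791 - 0.474P into the first: P(1 - 0.271·0.474) = 665 - 0.271·791.
So P* = 451/0.872 = 517, and then Q* = 791 - 0.474·517 = 546.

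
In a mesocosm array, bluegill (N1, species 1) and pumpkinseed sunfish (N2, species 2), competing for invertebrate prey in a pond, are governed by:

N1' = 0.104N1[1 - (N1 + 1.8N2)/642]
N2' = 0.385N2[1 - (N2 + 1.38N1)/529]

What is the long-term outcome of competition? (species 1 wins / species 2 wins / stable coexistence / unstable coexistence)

unstable coexistence (outcome depends on initial conditions)

Compare the nullcline intercepts: K1/α12 = 642/1.8 = 357 < K2 = 529; K2/α21 = 529/1.38 = 383 < K1 = 642.
Since both are reversed, neither can invade when rare; the interior point is a saddle.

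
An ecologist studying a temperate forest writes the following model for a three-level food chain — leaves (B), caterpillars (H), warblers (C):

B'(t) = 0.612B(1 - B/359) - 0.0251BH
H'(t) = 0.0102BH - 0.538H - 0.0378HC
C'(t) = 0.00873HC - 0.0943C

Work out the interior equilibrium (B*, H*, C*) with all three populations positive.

B* ≈ 200, H* ≈ 10.8, C* ≈ 39.7

From dC/dt = 0: 0.00873H* = 0.0943, so H* = 10.8.
From dB/dt = 0: 0.612(1 - B*/359) = 0.0251·10.8, giving B* = 359·(1 - 0.443) = 200.
From dH/dt = 0: 0.0102·200 - 0.538 = 0.0378C*, so C* = 1.5/0.0378 = 39.7.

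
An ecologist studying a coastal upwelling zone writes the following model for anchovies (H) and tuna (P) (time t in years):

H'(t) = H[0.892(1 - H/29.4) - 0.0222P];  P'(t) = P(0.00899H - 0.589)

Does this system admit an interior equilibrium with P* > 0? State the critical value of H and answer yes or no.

Threshold H = 65.5; K < 65.5, so no, the predator goes extinct.

The predator equation gives dP/dt > 0 only when H > 0.589/0.00899 = 65.5.
Without the predator, H → K = 29.4. Since 29.4 < 65.5, the predator cannot invade.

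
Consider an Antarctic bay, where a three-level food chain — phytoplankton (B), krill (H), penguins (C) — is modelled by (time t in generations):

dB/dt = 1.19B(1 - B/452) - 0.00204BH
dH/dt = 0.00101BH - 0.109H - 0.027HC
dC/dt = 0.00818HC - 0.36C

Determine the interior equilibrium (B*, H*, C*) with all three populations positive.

B* ≈ 418, H* ≈ 44, C* ≈ 11.6

From dC/dt = 0: 0.00818H* = 0.36, so H* = 44.
From dB/dt = 0: 1.19(1 - B*/452) = 0.00204·44, giving B* = 452·(1 - 0.0754) = 418.
From dH/dt = 0: 0.00101·418 - 0.109 = 0.027C*, so C* = 0.313/0.027 = 11.6.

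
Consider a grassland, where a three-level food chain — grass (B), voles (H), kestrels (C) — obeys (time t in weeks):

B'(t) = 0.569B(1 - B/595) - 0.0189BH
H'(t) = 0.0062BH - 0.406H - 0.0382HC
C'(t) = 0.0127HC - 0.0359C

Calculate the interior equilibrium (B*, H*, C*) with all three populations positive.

From dC/dt = 0: 0.0127H* = 0.0359, so H* = 2.83.
From dB/dt = 0: 0.569(1 - B*/595) = 0.0189·2.83, giving B* = 595·(1 - 0.0939) = 539.
From dH/dt = 0: 0.0062·539 - 0.406 = 0.0382C*, so C* = 2.94/0.0382 = 76.9.

B* ≈ 539, H* ≈ 2.83, C* ≈ 76.9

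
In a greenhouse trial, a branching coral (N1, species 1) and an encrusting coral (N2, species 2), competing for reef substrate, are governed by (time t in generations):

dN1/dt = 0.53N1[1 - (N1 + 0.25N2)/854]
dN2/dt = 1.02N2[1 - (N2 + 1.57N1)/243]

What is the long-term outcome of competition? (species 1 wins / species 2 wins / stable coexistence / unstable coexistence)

Compare the nullcline intercepts: K1/α12 = 854/0.25 = 3420 > K2 = 243; K2/α21 = 243/1.57 = 155 < K1 = 854.
Since the inequalities point opposite ways, species 1 can invade but species 2 cannot.

species 1 excludes species 2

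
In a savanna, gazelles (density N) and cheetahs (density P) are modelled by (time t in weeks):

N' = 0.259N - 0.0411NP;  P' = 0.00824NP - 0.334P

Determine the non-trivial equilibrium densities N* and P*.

Set dP/dt = 0 with P > 0: 0.00824N - 0.334 = 0, so N* = 0.334/0.00824 = 40.5.
Set dN/dt = 0 with N > 0: 0.259 - 0.0411P = 0, so P* = 0.259/0.0411 = 6.3.

N* ≈ 40.5, P* ≈ 6.3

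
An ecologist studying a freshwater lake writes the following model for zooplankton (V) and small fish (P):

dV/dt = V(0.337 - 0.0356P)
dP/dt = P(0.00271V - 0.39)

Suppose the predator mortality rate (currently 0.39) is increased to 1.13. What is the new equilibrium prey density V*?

V* ≈ 417

At the interior fixed point, setting dP/dt = 0 with P > 0 fixes V* = (predator death rate)/(VP coefficient) — independent of the other coefficients.
With the change, V* = 1.13/0.00271 = 417; it rises from 144.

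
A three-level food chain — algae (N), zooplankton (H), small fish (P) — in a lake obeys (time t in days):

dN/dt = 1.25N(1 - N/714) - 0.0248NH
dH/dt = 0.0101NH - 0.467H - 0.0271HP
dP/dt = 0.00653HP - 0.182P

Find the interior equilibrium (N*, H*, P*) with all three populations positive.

From dP/dt = 0: 0.00653H* = 0.182, so H* = 27.9.
From dN/dt = 0: 1.25(1 - N*/714) = 0.0248·27.9, giving N* = 714·(1 - 0.553) = 319.
From dH/dt = 0: 0.0101·319 - 0.467 = 0.0271P*, so P* = 2.76/0.0271 = 102.

N* ≈ 319, H* ≈ 27.9, P* ≈ 102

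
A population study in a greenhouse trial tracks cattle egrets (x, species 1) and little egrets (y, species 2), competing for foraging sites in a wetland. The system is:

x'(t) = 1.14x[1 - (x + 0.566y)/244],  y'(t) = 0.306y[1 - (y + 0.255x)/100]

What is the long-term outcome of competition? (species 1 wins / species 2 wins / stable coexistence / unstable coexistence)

Compare the nullcline intercepts: K1/α12 = 244/0.566 = 431 > K2 = 100; K2/α21 = 100/0.255 = 392 > K1 = 244.
Since both inequalities hold, each species can invade when rare, so the interior equilibrium is stable.

stable coexistence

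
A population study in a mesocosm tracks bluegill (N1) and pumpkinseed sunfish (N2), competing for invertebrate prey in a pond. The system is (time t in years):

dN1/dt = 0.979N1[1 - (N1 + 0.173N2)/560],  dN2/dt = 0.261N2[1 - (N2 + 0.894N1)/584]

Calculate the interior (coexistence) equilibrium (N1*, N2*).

N1* ≈ 543, N2* ≈ 98.6

Setting both brackets to zero gives the nullclines N1 + 0.173N2 = 560 and 0.894N1 + N2 = 584.
Substituting N2 = 584 - 0.894N1 into the first: N1(1 - 0.173·0.894) = 560 - 0.173·584.
So N1* = 459/0.845 = 543, and then N2* = 584 - 0.894·543 = 98.6.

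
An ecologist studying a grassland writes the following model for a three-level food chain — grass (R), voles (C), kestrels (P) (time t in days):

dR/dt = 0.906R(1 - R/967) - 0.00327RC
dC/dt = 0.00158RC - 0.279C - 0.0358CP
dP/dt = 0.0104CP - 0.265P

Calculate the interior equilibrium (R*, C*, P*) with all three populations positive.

R* ≈ 878, C* ≈ 25.5, P* ≈ 31

From dP/dt = 0: 0.0104C* = 0.265, so C* = 25.5.
From dR/dt = 0: 0.906(1 - R*/967) = 0.00327·25.5, giving R* = 967·(1 - 0.092) = 878.
From dC/dt = 0: 0.00158·878 - 0.279 = 0.0358P*, so P* = 1.11/0.0358 = 31.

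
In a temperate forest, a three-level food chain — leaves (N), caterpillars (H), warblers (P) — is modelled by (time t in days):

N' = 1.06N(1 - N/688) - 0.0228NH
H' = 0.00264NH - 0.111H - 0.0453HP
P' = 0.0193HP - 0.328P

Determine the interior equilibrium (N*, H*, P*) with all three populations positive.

From dP/dt = 0: 0.0193H* = 0.328, so H* = 17.
From dN/dt = 0: 1.06(1 - N*/688) = 0.0228·17, giving N* = 688·(1 - 0.366) = 437.
From dH/dt = 0: 0.00264·437 - 0.111 = 0.0453P*, so P* = 1.04/0.0453 = 23.

N* ≈ 437, H* ≈ 17, P* ≈ 23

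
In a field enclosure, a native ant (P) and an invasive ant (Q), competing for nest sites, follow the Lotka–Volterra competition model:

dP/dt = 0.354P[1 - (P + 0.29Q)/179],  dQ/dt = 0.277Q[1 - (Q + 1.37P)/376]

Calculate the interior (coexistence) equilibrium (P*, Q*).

Setting both brackets to zero gives the nullclines P + 0.29Q = 179 and 1.37P + Q = 376.
Substituting Q = 376 - 1.37P into the first: P(1 - 0.29·1.37) = 179 - 0.29·376.
So P* = 70/0.603 = 116, and then Q* = 376 - 1.37·116 = 217.

P* ≈ 116, Q* ≈ 217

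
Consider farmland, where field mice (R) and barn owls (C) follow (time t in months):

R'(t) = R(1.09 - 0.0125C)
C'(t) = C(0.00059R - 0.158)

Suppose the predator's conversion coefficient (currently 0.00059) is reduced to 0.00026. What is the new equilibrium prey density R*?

At the interior fixed point, setting dC/dt = 0 with C > 0 fixes R* = (predator death rate)/(RC coefficient) — independent of the other coefficients.
With the change, R* = 0.158/0.00026 = 608; it rises from 268.

R* ≈ 608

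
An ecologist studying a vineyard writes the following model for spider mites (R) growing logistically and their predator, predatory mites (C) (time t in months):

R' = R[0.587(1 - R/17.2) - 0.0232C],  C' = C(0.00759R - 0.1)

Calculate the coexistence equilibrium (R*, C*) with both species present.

From dC/dt = 0 with C > 0: 0.00759R* = 0.1, so R* = 13.2.
Substitute into dR/dt = 0: 0.587(1 - 13.2/17.2) = 0.0232C*.
The bracket is 0.234, giving C* = 0.137/0.0232 = 5.92.

R* ≈ 13.2, C* ≈ 5.92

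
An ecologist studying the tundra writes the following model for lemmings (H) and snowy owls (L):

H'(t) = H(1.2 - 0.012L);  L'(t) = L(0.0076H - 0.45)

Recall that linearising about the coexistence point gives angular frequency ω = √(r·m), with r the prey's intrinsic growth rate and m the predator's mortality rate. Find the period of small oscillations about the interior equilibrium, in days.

T ≈ 8.55 days

Here r = 1.2 and m = 0.45, so r·m = 0.54.
ω = √0.54 = 0.735 per day, hence T = 2π/ω ≈ 8.55 days.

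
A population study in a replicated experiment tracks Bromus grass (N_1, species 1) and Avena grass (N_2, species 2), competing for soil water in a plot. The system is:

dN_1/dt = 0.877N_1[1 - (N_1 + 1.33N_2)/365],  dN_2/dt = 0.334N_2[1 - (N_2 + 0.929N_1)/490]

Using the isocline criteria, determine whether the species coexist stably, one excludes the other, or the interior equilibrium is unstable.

Compare the nullcline intercepts: K1/α12 = 365/1.33 = 274 < K2 = 490; K2/α21 = 490/0.929 = 527 > K1 = 365.
Since the inequalities point opposite ways, species 2 can invade but species 1 cannot.

species 2 excludes species 1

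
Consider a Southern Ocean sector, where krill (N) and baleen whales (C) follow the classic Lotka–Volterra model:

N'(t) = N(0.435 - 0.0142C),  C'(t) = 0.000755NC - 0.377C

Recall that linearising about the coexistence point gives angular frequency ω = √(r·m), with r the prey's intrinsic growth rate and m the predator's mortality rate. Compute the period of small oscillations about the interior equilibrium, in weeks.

T ≈ 15.5 weeks

Here r = 0.435 and m = 0.377, so r·m = 0.164.
ω = √0.164 = 0.405 per week, hence T = 2π/ω ≈ 15.5 weeks.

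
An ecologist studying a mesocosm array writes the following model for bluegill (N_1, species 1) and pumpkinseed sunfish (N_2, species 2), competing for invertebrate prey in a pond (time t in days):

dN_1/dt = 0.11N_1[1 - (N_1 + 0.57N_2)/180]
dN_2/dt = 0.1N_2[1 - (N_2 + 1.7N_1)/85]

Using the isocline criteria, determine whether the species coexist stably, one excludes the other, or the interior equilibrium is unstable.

Compare the nullcline intercepts: K1/α12 = 180/0.57 = 316 > K2 = 85; K2/α21 = 85/1.7 = 50 < K1 = 180.
Since the inequalities point opposite ways, species 1 can invade but species 2 cannot.

species 1 excludes species 2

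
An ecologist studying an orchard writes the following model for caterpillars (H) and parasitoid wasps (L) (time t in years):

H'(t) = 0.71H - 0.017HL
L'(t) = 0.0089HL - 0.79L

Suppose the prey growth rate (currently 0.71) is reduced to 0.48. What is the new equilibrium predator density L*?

At the interior fixed point, setting dH/dt = 0 with H > 0 fixes L* = (prey growth rate)/(HL coefficient) — independent of the other coefficients.
With the change, L* = 0.48/0.017 = 28.2; it falls from 41.8.

L* ≈ 28.2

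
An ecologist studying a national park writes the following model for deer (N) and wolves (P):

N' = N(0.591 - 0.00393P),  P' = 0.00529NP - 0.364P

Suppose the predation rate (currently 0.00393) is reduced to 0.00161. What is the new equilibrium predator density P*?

P* ≈ 367

At the interior fixed point, setting dN/dt = 0 with N > 0 fixes P* = (prey growth rate)/(NP coefficient) — independent of the other coefficients.
With the change, P* = 0.591/0.00161 = 367; it rises from 150.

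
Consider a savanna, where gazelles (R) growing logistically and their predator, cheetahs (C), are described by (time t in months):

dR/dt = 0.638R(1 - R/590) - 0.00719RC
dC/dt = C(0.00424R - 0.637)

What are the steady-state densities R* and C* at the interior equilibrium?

From dC/dt = 0 with C > 0: 0.00424R* = 0.637, so R* = 150.
Substitute into dR/dt = 0: 0.638(1 - 150/590) = 0.00719C*.
The bracket is 0.745, giving C* = 0.476/0.00719 = 66.1.

R* ≈ 150, C* ≈ 66.1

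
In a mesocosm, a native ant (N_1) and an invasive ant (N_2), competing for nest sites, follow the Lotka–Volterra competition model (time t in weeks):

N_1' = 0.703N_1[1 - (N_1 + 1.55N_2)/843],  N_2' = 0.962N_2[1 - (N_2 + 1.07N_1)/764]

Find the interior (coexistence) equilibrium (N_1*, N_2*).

Setting both brackets to zero gives the nullclines N_1 + 1.55N_2 = 843 and 1.07N_1 + N_2 = 764.
Substituting N_2 = 764 - 1.07N_1 into the first: N_1(1 - 1.55·1.07) = 843 - 1.55·764.
So N_1* = -341/-0.659 = 518, and then N_2* = 764 - 1.07·518 = 210.

N_1* ≈ 518, N_2* ≈ 210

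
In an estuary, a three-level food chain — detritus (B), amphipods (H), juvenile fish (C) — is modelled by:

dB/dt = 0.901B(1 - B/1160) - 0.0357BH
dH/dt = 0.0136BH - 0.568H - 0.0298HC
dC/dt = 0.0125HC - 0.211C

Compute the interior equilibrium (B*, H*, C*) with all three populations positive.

B* ≈ 384, H* ≈ 16.9, C* ≈ 156

From dC/dt = 0: 0.0125H* = 0.211, so H* = 16.9.
From dB/dt = 0: 0.901(1 - B*/1160) = 0.0357·16.9, giving B* = 1160·(1 - 0.669) = 384.
From dH/dt = 0: 0.0136·384 - 0.568 = 0.0298C*, so C* = 4.66/0.0298 = 156.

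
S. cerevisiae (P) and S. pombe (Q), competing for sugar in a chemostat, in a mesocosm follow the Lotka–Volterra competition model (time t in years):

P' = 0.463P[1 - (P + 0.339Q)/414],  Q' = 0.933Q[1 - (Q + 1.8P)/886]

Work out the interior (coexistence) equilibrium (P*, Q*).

Setting both brackets to zero gives the nullclines P + 0.339Q = 414 and 1.8P + Q = 886.
Substituting Q = 886 - 1.8P into the first: P(1 - 0.339·1.8) = 414 - 0.339·886.
So P* = 114/0.39 = 292, and then Q* = 886 - 1.8·292 = 361.

P* ≈ 292, Q* ≈ 361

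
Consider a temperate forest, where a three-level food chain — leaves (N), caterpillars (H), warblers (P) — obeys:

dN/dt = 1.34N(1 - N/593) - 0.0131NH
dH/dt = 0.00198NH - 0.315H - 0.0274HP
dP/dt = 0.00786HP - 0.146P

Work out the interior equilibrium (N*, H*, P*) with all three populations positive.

N* ≈ 485, H* ≈ 18.6, P* ≈ 23.6

From dP/dt = 0: 0.00786H* = 0.146, so H* = 18.6.
From dN/dt = 0: 1.34(1 - N*/593) = 0.0131·18.6, giving N* = 593·(1 - 0.182) = 485.
From dH/dt = 0: 0.00198·485 - 0.315 = 0.0274P*, so P* = 0.646/0.0274 = 23.6.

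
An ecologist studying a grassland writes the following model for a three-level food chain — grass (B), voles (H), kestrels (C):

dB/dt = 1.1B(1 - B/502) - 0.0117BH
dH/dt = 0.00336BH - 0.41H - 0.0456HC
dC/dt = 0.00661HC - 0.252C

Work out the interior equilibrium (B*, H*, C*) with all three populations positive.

B* ≈ 298, H* ≈ 38.1, C* ≈ 13

From dC/dt = 0: 0.00661H* = 0.252, so H* = 38.1.
From dB/dt = 0: 1.1(1 - B*/502) = 0.0117·38.1, giving B* = 502·(1 - 0.406) = 298.
From dH/dt = 0: 0.00336·298 - 0.41 = 0.0456C*, so C* = 0.593/0.0456 = 13.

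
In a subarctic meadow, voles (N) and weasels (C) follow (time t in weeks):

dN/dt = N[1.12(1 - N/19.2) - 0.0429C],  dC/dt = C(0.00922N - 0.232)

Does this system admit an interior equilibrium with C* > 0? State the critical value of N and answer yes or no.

Threshold N = 25.2; K < 25.2, so no, the predator goes extinct.

The predator equation gives dC/dt > 0 only when N > 0.232/0.00922 = 25.2.
Without the predator, N → K = 19.2. Since 19.2 < 25.2, the predator cannot invade.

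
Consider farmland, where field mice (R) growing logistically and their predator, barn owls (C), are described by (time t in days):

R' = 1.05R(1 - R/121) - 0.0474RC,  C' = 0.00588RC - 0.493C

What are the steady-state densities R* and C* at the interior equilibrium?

R* ≈ 83.8, C* ≈ 6.8

From dC/dt = 0 with C > 0: 0.00588R* = 0.493, so R* = 83.8.
Substitute into dR/dt = 0: 1.05(1 - 83.8/121) = 0.0474C*.
The bracket is 0.307, giving C* = 0.322/0.0474 = 6.8.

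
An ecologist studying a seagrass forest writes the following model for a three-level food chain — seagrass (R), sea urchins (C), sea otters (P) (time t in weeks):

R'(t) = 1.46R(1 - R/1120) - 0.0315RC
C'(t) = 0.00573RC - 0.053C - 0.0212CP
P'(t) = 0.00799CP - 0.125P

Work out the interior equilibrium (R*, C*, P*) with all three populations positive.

R* ≈ 742, C* ≈ 15.6, P* ≈ 198

From dP/dt = 0: 0.00799C* = 0.125, so C* = 15.6.
From dR/dt = 0: 1.46(1 - R*/1120) = 0.0315·15.6, giving R* = 1120·(1 - 0.338) = 742.
From dC/dt = 0: 0.00573·742 - 0.053 = 0.0212P*, so P* = 4.2/0.0212 = 198.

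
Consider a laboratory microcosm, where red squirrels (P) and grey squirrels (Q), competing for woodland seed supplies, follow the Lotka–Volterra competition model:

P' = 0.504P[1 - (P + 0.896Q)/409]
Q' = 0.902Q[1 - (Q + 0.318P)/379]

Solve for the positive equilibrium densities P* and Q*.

Setting both brackets to zero gives the nullclines P + 0.896Q = 409 and 0.318P + Q = 379.
Substituting Q = 379 - 0.318P into the first: P(1 - 0.896·0.318) = 409 - 0.896·379.
So P* = 69.4/0.715 = 97.1, and then Q* = 379 - 0.318·97.1 = 348.

P* ≈ 97.1, Q* ≈ 348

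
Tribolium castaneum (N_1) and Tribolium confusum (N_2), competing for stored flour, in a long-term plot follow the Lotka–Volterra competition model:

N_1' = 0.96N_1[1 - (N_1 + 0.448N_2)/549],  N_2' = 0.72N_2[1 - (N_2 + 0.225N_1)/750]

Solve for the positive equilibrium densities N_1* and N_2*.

N_1* ≈ 237, N_2* ≈ 697

Setting both brackets to zero gives the nullclines N_1 + 0.448N_2 = 549 and 0.225N_1 + N_2 = 750.
Substituting N_2 = 750 - 0.225N_1 into the first: N_1(1 - 0.448·0.225) = 549 - 0.448·750.
So N_1* = 213/0.899 = 237, and then N_2* = 750 - 0.225·237 = 697.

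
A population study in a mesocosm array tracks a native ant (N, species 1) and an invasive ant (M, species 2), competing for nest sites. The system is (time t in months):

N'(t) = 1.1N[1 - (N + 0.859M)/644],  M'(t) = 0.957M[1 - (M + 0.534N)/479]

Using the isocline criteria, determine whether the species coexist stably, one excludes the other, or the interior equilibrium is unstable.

Compare the nullcline intercepts: K1/α12 = 644/0.859 = 750 > K2 = 479; K2/α21 = 479/0.534 = 897 > K1 = 644.
Since both inequalities hold, each species can invade when rare, so the interior equilibrium is stable.

stable coexistence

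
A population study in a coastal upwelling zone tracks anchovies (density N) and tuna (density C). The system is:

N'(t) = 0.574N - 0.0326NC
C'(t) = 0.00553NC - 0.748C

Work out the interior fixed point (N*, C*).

Set dC/dt = 0 with C > 0: 0.00553N - 0.748 = 0, so N* = 0.748/0.00553 = 135.
Set dN/dt = 0 with N > 0: 0.574 - 0.0326C = 0, so C* = 0.574/0.0326 = 17.6.

N* ≈ 135, C* ≈ 17.6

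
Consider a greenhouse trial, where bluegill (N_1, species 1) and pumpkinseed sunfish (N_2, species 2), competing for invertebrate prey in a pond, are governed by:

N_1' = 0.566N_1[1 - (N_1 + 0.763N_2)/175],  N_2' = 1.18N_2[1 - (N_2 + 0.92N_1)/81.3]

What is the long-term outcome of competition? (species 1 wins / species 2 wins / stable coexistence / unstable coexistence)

species 1 excludes species 2

Compare the nullcline intercepts: K1/α12 = 175/0.763 = 229 > K2 = 81.3; K2/α21 = 81.3/0.92 = 88.4 < K1 = 175.
Since the inequalities point opposite ways, species 1 can invade but species 2 cannot.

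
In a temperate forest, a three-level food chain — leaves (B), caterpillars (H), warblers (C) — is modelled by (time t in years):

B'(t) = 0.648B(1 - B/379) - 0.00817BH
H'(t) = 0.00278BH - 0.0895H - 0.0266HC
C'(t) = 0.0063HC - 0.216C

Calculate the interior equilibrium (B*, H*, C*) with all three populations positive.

From dC/dt = 0: 0.0063H* = 0.216, so H* = 34.3.
From dB/dt = 0: 0.648(1 - B*/379) = 0.00817·34.3, giving B* = 379·(1 - 0.432) = 215.
From dH/dt = 0: 0.00278·215 - 0.0895 = 0.0266C*, so C* = 0.509/0.0266 = 19.1.

B* ≈ 215, H* ≈ 34.3, C* ≈ 19.1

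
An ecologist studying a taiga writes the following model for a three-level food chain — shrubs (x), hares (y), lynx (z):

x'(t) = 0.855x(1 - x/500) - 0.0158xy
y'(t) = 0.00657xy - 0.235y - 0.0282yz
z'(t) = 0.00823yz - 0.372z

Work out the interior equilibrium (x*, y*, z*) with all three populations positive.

From dz/dt = 0: 0.00823y* = 0.372, so y* = 45.2.
From dx/dt = 0: 0.855(1 - x*/500) = 0.0158·45.2, giving x* = 500·(1 - 0.835) = 82.4.
From dy/dt = 0: 0.00657·82.4 - 0.235 = 0.0282z*, so z* = 0.306/0.0282 = 10.9.

x* ≈ 82.4, y* ≈ 45.2, z* ≈ 10.9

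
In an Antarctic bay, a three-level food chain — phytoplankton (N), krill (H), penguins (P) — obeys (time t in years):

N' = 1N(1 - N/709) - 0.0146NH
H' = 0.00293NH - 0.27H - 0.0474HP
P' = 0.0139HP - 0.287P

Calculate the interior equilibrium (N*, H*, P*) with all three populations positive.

N* ≈ 495, H* ≈ 20.6, P* ≈ 24.9

From dP/dt = 0: 0.0139H* = 0.287, so H* = 20.6.
From dN/dt = 0: 1(1 - N*/709) = 0.0146·20.6, giving N* = 709·(1 - 0.301) = 495.
From dH/dt = 0: 0.00293·495 - 0.27 = 0.0474P*, so P* = 1.18/0.0474 = 24.9.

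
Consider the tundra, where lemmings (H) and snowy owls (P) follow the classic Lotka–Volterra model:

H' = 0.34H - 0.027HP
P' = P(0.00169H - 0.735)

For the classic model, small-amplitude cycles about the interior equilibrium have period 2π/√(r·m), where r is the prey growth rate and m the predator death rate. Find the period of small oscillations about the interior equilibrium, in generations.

Here r = 0.34 and m = 0.735, so r·m = 0.25.
ω = √0.25 = 0.5 per generation, hence T = 2π/ω ≈ 12.6 generations.

T ≈ 12.6 generations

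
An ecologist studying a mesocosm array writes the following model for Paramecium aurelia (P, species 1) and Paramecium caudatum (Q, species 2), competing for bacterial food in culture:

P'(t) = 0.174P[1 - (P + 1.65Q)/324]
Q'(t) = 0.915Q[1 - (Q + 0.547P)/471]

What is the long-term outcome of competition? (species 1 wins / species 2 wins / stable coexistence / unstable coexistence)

species 2 excludes species 1

Compare the nullcline intercepts: K1/α12 = 324/1.65 = 196 < K2 = 471; K2/α21 = 471/0.547 = 861 > K1 = 324.
Since the inequalities point opposite ways, species 2 can invade but species 1 cannot.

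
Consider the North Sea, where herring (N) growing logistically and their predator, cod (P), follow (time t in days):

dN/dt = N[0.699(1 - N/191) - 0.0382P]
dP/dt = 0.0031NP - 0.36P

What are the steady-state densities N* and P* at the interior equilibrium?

N* ≈ 116, P* ≈ 7.17

From dP/dt = 0 with P > 0: 0.0031N* = 0.36, so N* = 116.
Substitute into dN/dt = 0: 0.699(1 - 116/191) = 0.0382P*.
The bracket is 0.392, giving P* = 0.274/0.0382 = 7.17.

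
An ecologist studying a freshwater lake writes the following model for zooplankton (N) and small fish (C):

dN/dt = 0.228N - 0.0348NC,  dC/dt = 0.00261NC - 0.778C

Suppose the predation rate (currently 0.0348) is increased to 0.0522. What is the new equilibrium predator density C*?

C* ≈ 4.37

At the interior fixed point, setting dN/dt = 0 with N > 0 fixes C* = (prey growth rate)/(NC coefficient) — independent of the other coefficients.
With the change, C* = 0.228/0.0522 = 4.37; it falls from 6.55.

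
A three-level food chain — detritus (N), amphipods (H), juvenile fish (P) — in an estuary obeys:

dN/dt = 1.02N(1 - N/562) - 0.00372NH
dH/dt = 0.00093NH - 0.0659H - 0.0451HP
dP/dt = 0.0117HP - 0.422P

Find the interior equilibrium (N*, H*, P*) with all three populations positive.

From dP/dt = 0: 0.0117H* = 0.422, so H* = 36.1.
From dN/dt = 0: 1.02(1 - N*/562) = 0.00372·36.1, giving N* = 562·(1 - 0.132) = 488.
From dH/dt = 0: 0.00093·488 - 0.0659 = 0.0451P*, so P* = 0.388/0.0451 = 8.6.

N* ≈ 488, H* ≈ 36.1, P* ≈ 8.6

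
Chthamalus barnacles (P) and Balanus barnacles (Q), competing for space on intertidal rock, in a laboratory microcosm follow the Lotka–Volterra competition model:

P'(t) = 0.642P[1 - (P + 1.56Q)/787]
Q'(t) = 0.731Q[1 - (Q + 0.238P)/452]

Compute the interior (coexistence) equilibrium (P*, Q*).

Setting both brackets to zero gives the nullclines P + 1.56Q = 787 and 0.238P + Q = 452.
Substituting Q = 452 - 0.238P into the first: P(1 - 1.56·0.238) = 787 - 1.56·452.
So P* = 81.9/0.629 = 130, and then Q* = 452 - 0.238·130 = 421.

P* ≈ 130, Q* ≈ 421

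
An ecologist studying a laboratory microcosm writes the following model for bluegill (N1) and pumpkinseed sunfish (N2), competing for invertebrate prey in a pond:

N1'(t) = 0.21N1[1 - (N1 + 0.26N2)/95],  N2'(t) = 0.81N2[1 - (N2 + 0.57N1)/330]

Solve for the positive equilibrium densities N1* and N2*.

N1* ≈ 10.8, N2* ≈ 324

Setting both brackets to zero gives the nullclines N1 + 0.26N2 = 95 and 0.57N1 + N2 = 330.
Substituting N2 = 330 - 0.57N1 into the first: N1(1 - 0.26·0.57) = 95 - 0.26·330.
So N1* = 9.2/0.852 = 10.8, and then N2* = 330 - 0.57·10.8 = 324.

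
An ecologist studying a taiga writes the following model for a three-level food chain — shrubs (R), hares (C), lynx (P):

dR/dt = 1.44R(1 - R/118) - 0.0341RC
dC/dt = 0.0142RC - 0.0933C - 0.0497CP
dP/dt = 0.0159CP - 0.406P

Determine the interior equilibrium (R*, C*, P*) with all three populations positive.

From dP/dt = 0: 0.0159C* = 0.406, so C* = 25.5.
From dR/dt = 0: 1.44(1 - R*/118) = 0.0341·25.5, giving R* = 118·(1 - 0.605) = 46.6.
From dC/dt = 0: 0.0142·46.6 - 0.0933 = 0.0497P*, so P* = 0.569/0.0497 = 11.5.

R* ≈ 46.6, C* ≈ 25.5, P* ≈ 11.5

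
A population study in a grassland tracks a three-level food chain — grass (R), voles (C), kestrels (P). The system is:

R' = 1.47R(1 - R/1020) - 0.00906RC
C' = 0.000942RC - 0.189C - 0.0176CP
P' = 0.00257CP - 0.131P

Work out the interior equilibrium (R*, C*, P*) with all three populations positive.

R* ≈ 700, C* ≈ 51, P* ≈ 26.7

From dP/dt = 0: 0.00257C* = 0.131, so C* = 51.
From dR/dt = 0: 1.47(1 - R*/1020) = 0.00906·51, giving R* = 1020·(1 - 0.314) = 700.
From dC/dt = 0: 0.000942·700 - 0.189 = 0.0176P*, so P* = 0.47/0.0176 = 26.7.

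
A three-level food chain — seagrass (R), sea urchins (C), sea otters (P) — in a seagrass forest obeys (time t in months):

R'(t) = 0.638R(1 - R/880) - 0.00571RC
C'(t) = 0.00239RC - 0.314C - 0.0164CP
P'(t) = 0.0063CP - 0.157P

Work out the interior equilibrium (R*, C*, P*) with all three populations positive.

R* ≈ 684, C* ≈ 24.9, P* ≈ 80.5

From dP/dt = 0: 0.0063C* = 0.157, so C* = 24.9.
From dR/dt = 0: 0.638(1 - R*/880) = 0.00571·24.9, giving R* = 880·(1 - 0.223) = 684.
From dC/dt = 0: 0.00239·684 - 0.314 = 0.0164P*, so P* = 1.32/0.0164 = 80.5.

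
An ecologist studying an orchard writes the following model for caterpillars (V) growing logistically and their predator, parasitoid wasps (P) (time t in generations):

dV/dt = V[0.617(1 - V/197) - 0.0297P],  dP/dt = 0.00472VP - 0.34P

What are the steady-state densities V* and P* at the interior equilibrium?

V* ≈ 72, P* ≈ 13.2

From dP/dt = 0 with P > 0: 0.00472V* = 0.34, so V* = 72.
Substitute into dV/dt = 0: 0.617(1 - 72/197) = 0.0297P*.
The bracket is 0.634, giving P* = 0.391/0.0297 = 13.2.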